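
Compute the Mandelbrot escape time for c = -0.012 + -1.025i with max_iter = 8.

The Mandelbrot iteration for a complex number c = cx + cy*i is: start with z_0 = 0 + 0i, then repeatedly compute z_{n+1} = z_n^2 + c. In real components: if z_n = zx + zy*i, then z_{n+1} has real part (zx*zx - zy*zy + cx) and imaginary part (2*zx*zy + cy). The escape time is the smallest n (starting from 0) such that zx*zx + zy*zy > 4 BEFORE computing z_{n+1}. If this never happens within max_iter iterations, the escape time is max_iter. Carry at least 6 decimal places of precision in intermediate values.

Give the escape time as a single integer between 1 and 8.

z_0 = 0 + 0i, c = -0.0120 + -1.0250i
Iter 1: z = -0.0120 + -1.0250i, |z|^2 = 1.0508
Iter 2: z = -1.0625 + -1.0004i, |z|^2 = 2.1297
Iter 3: z = 0.1161 + 1.1008i, |z|^2 = 1.2253
Iter 4: z = -1.2103 + -0.7695i, |z|^2 = 2.0569
Iter 5: z = 0.8608 + 0.8376i, |z|^2 = 1.4425
Iter 6: z = 0.0274 + 0.4170i, |z|^2 = 0.1746
Iter 7: z = -0.1851 + -1.0022i, |z|^2 = 1.0386

Answer: 8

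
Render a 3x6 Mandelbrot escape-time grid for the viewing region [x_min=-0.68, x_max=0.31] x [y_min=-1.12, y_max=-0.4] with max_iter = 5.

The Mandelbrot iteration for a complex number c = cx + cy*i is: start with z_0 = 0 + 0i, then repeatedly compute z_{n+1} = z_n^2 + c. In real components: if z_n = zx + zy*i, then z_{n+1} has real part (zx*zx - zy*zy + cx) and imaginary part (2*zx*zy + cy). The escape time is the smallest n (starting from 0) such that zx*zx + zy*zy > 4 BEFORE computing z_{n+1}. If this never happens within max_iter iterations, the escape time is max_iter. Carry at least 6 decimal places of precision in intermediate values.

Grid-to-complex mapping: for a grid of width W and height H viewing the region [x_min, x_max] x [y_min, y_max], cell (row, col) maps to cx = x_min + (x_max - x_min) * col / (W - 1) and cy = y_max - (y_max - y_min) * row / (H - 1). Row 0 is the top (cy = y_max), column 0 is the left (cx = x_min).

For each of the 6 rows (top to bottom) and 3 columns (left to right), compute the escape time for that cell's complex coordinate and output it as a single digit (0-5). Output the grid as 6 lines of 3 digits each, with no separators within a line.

Answer: 555
555
555
454
453
352

Derivation:
(row=0, col=0): c = -0.6800 + -0.4000i → escape time 5
(row=0, col=1): c = -0.1850 + -0.4000i → escape time 5
(row=0, col=2): c = 0.3100 + -0.4000i → escape time 5
(row=1, col=0): c = -0.6800 + -0.5440i → escape time 5
(row=1, col=1): c = -0.1850 + -0.5440i → escape time 5
(row=1, col=2): c = 0.3100 + -0.5440i → escape time 5
(row=2, col=0): c = -0.6800 + -0.6880i → escape time 5
(row=2, col=1): c = -0.1850 + -0.6880i → escape time 5
(row=2, col=2): c = 0.3100 + -0.6880i → escape time 5
(row=3, col=0): c = -0.6800 + -0.8320i → escape time 4
(row=3, col=1): c = -0.1850 + -0.8320i → escape time 5
(row=3, col=2): c = 0.3100 + -0.8320i → escape time 4
(row=4, col=0): c = -0.6800 + -0.9760i → escape time 4
(row=4, col=1): c = -0.1850 + -0.9760i → escape time 5
(row=4, col=2): c = 0.3100 + -0.9760i → escape time 3
(row=5, col=0): c = -0.6800 + -1.1200i → escape time 3
(row=5, col=1): c = -0.1850 + -1.1200i → escape time 5
(row=5, col=2): c = 0.3100 + -1.1200i → escape time 2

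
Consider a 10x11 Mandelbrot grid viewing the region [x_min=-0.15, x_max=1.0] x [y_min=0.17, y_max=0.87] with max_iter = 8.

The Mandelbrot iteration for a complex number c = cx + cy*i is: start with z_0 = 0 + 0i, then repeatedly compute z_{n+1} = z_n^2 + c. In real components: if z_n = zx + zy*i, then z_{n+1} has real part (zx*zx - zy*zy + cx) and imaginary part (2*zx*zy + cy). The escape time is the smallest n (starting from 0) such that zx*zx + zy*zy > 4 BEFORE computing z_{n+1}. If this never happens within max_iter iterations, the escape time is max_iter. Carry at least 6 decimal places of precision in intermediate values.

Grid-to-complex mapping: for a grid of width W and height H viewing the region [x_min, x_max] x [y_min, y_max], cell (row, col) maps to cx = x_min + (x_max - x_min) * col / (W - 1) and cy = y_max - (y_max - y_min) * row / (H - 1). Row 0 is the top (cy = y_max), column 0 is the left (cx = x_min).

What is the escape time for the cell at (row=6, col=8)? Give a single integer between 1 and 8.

z_0 = 0 + 0i, c = 0.8722 + 0.4500i
Iter 1: z = 0.8722 + 0.4500i, |z|^2 = 0.9633
Iter 2: z = 1.4305 + 1.2350i, |z|^2 = 3.5715
Iter 3: z = 1.3933 + 3.9833i, |z|^2 = 17.8081
Escaped at iteration 3

Answer: 3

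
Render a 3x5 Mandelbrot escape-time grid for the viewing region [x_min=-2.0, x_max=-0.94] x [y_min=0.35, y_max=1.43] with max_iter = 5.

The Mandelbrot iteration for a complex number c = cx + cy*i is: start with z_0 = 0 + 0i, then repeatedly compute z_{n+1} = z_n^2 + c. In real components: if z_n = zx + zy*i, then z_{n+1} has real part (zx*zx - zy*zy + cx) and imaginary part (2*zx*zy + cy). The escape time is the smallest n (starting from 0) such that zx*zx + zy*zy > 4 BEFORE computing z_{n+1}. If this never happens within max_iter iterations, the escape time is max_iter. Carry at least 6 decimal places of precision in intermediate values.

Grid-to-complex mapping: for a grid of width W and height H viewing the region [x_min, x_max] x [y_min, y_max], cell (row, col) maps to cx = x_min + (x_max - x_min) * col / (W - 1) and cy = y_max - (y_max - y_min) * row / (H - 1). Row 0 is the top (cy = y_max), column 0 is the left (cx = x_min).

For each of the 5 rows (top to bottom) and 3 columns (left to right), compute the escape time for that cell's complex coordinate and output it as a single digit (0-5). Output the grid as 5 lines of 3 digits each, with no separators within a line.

Answer: 112
123
133
135
155

Derivation:
(row=0, col=0): c = -2.0000 + 1.4300i → escape time 1
(row=0, col=1): c = -1.4700 + 1.4300i → escape time 1
(row=0, col=2): c = -0.9400 + 1.4300i → escape time 2
(row=1, col=0): c = -2.0000 + 1.1600i → escape time 1
(row=1, col=1): c = -1.4700 + 1.1600i → escape time 2
(row=1, col=2): c = -0.9400 + 1.1600i → escape time 3
(row=2, col=0): c = -2.0000 + 0.8900i → escape time 1
(row=2, col=1): c = -1.4700 + 0.8900i → escape time 3
(row=2, col=2): c = -0.9400 + 0.8900i → escape time 3
(row=3, col=0): c = -2.0000 + 0.6200i → escape time 1
(row=3, col=1): c = -1.4700 + 0.6200i → escape time 3
(row=3, col=2): c = -0.9400 + 0.6200i → escape time 5
(row=4, col=0): c = -2.0000 + 0.3500i → escape time 1
(row=4, col=1): c = -1.4700 + 0.3500i → escape time 5
(row=4, col=2): c = -0.9400 + 0.3500i → escape time 5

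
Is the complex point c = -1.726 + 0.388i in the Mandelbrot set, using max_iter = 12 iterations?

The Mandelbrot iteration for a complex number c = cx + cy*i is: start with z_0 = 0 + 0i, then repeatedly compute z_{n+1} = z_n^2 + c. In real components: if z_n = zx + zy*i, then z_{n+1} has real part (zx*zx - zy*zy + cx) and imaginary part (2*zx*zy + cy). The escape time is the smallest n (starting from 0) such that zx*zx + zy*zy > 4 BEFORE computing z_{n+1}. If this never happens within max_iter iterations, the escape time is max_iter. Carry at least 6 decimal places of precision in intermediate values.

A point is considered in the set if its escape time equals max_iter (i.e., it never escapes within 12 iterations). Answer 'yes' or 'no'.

Answer: no

Derivation:
z_0 = 0 + 0i, c = -1.7260 + 0.3880i
Iter 1: z = -1.7260 + 0.3880i, |z|^2 = 3.1296
Iter 2: z = 1.1025 + -0.9514i, |z|^2 = 2.1207
Iter 3: z = -1.4155 + -1.7098i, |z|^2 = 4.9273
Escaped at iteration 3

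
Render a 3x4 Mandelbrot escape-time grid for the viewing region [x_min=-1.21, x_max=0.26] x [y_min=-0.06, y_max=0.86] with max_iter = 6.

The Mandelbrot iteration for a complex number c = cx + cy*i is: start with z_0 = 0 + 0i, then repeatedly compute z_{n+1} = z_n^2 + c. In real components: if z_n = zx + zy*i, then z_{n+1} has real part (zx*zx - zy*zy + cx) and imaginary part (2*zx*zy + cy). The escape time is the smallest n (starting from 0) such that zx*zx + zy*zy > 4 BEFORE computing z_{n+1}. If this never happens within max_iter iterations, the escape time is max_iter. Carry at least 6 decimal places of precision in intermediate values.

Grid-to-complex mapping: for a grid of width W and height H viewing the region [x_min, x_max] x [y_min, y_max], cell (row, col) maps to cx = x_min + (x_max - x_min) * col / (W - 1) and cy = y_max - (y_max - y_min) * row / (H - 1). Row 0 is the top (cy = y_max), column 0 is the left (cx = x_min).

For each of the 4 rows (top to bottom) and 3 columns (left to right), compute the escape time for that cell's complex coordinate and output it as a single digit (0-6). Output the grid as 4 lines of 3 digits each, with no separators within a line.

Answer: 354
466
666
666

Derivation:
(row=0, col=0): c = -1.2100 + 0.8600i → escape time 3
(row=0, col=1): c = -0.4750 + 0.8600i → escape time 5
(row=0, col=2): c = 0.2600 + 0.8600i → escape time 4
(row=1, col=0): c = -1.2100 + 0.5533i → escape time 4
(row=1, col=1): c = -0.4750 + 0.5533i → escape time 6
(row=1, col=2): c = 0.2600 + 0.5533i → escape time 6
(row=2, col=0): c = -1.2100 + 0.2467i → escape time 6
(row=2, col=1): c = -0.4750 + 0.2467i → escape time 6
(row=2, col=2): c = 0.2600 + 0.2467i → escape time 6
(row=3, col=0): c = -1.2100 + -0.0600i → escape time 6
(row=3, col=1): c = -0.4750 + -0.0600i → escape time 6
(row=3, col=2): c = 0.2600 + -0.0600i → escape time 6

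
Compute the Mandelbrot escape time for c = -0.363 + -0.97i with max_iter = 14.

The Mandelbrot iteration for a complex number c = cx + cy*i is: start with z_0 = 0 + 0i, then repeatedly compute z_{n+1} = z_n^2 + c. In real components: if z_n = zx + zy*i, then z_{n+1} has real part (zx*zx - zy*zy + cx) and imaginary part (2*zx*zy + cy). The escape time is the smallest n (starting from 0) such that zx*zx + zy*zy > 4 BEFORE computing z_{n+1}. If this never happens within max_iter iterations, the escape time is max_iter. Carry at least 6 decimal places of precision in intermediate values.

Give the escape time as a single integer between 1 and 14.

z_0 = 0 + 0i, c = -0.3630 + -0.9700i
Iter 1: z = -0.3630 + -0.9700i, |z|^2 = 1.0727
Iter 2: z = -1.1721 + -0.2658i, |z|^2 = 1.4445
Iter 3: z = 0.9403 + -0.3469i, |z|^2 = 1.0044
Iter 4: z = 0.4007 + -1.6224i, |z|^2 = 2.7928
Iter 5: z = -2.8347 + -2.2702i, |z|^2 = 13.1895
Escaped at iteration 5

Answer: 5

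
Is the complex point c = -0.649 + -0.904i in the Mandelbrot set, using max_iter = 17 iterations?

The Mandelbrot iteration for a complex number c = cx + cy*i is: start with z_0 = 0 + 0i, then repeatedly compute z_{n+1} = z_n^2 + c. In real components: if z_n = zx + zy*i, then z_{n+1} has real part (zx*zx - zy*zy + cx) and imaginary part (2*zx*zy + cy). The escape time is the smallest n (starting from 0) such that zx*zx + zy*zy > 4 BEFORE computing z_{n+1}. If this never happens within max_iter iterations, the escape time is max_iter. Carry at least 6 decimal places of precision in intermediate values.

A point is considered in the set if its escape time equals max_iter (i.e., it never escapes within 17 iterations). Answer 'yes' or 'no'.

z_0 = 0 + 0i, c = -0.6490 + -0.9040i
Iter 1: z = -0.6490 + -0.9040i, |z|^2 = 1.2384
Iter 2: z = -1.0450 + 0.2694i, |z|^2 = 1.1646
Iter 3: z = 0.3705 + -1.4670i, |z|^2 = 2.2895
Iter 4: z = -2.6639 + -1.9910i, |z|^2 = 11.0608
Escaped at iteration 4

Answer: no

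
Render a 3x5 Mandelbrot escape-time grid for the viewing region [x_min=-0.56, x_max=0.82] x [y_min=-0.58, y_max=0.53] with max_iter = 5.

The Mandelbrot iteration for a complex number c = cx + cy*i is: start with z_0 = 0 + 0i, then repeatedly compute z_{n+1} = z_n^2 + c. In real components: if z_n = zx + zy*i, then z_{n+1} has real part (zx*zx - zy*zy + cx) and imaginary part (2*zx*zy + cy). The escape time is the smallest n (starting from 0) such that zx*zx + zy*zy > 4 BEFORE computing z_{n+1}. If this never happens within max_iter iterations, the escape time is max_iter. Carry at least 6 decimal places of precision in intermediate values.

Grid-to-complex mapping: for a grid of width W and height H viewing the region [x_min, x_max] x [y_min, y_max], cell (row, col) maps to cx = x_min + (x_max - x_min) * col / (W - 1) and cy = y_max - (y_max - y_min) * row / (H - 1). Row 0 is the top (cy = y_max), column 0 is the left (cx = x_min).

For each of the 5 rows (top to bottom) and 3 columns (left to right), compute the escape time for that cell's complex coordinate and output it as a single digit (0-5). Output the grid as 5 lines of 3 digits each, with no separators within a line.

(row=0, col=0): c = -0.5600 + 0.5300i → escape time 5
(row=0, col=1): c = 0.1300 + 0.5300i → escape time 5
(row=0, col=2): c = 0.8200 + 0.5300i → escape time 3
(row=1, col=0): c = -0.5600 + 0.2525i → escape time 5
(row=1, col=1): c = 0.1300 + 0.2525i → escape time 5
(row=1, col=2): c = 0.8200 + 0.2525i → escape time 3
(row=2, col=0): c = -0.5600 + -0.0250i → escape time 5
(row=2, col=1): c = 0.1300 + -0.0250i → escape time 5
(row=2, col=2): c = 0.8200 + -0.0250i → escape time 3
(row=3, col=0): c = -0.5600 + -0.3025i → escape time 5
(row=3, col=1): c = 0.1300 + -0.3025i → escape time 5
(row=3, col=2): c = 0.8200 + -0.3025i → escape time 3
(row=4, col=0): c = -0.5600 + -0.5800i → escape time 5
(row=4, col=1): c = 0.1300 + -0.5800i → escape time 5
(row=4, col=2): c = 0.8200 + -0.5800i → escape time 3

Answer: 553
553
553
553
553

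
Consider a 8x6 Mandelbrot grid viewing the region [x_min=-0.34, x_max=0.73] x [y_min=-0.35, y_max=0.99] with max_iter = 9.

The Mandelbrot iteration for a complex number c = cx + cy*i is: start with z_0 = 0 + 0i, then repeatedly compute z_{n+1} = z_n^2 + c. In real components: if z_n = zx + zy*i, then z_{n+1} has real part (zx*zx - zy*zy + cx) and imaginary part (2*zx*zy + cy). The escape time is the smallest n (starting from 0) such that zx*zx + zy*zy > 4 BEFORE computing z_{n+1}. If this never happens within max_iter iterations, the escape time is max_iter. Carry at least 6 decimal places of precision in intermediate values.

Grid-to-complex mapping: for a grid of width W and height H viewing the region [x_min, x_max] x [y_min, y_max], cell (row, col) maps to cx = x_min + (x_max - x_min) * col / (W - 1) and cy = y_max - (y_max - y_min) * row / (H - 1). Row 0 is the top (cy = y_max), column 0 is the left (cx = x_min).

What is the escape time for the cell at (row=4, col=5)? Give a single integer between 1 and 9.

z_0 = 0 + 0i, c = 0.4243 + -0.0820i
Iter 1: z = 0.4243 + -0.0820i, |z|^2 = 0.1867
Iter 2: z = 0.5976 + -0.1516i, |z|^2 = 0.3801
Iter 3: z = 0.7584 + -0.2632i, |z|^2 = 0.6444
Iter 4: z = 0.9302 + -0.4812i, |z|^2 = 1.0968
Iter 5: z = 1.0581 + -0.9772i, |z|^2 = 2.0744
Iter 6: z = 0.5889 + -2.1499i, |z|^2 = 4.9686
Escaped at iteration 6

Answer: 6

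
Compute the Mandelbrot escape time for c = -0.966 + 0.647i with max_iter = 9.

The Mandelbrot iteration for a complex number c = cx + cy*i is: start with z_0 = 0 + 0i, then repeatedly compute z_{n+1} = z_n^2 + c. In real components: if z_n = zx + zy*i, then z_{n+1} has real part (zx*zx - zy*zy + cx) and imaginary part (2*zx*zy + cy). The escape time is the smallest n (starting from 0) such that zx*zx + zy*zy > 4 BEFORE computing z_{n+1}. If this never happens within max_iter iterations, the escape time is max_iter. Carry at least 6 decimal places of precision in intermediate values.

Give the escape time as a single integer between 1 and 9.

z_0 = 0 + 0i, c = -0.9660 + 0.6470i
Iter 1: z = -0.9660 + 0.6470i, |z|^2 = 1.3518
Iter 2: z = -0.4515 + -0.6030i, |z|^2 = 0.5674
Iter 3: z = -1.1258 + 1.1915i, |z|^2 = 2.6870
Iter 4: z = -1.1181 + -2.0357i, |z|^2 = 5.3943
Escaped at iteration 4

Answer: 4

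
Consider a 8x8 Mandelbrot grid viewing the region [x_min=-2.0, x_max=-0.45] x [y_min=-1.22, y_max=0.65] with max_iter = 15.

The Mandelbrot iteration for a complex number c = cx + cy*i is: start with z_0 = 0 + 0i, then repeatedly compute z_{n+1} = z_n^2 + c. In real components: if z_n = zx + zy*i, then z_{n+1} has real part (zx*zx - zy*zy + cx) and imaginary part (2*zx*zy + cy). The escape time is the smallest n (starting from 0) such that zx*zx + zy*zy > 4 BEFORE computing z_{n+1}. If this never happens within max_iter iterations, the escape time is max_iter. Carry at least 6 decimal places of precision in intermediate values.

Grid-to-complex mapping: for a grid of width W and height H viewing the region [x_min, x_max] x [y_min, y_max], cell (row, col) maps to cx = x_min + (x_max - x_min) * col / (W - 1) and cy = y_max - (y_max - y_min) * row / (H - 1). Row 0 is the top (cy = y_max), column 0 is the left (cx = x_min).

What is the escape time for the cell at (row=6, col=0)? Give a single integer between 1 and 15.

z_0 = 0 + 0i, c = -2.0000 + -0.9529i
Iter 1: z = -2.0000 + -0.9529i, |z|^2 = 4.9079
Escaped at iteration 1

Answer: 1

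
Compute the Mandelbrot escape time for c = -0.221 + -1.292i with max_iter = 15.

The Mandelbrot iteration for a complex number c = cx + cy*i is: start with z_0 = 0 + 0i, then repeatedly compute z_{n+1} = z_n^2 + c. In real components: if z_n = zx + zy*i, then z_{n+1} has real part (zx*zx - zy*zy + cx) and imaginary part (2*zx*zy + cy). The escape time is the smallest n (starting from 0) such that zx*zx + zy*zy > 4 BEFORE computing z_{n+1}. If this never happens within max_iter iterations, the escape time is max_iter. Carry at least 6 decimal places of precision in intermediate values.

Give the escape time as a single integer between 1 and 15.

Answer: 3

Derivation:
z_0 = 0 + 0i, c = -0.2210 + -1.2920i
Iter 1: z = -0.2210 + -1.2920i, |z|^2 = 1.7181
Iter 2: z = -1.8414 + -0.7209i, |z|^2 = 3.9106
Iter 3: z = 2.6501 + 1.3631i, |z|^2 = 8.8810
Escaped at iteration 3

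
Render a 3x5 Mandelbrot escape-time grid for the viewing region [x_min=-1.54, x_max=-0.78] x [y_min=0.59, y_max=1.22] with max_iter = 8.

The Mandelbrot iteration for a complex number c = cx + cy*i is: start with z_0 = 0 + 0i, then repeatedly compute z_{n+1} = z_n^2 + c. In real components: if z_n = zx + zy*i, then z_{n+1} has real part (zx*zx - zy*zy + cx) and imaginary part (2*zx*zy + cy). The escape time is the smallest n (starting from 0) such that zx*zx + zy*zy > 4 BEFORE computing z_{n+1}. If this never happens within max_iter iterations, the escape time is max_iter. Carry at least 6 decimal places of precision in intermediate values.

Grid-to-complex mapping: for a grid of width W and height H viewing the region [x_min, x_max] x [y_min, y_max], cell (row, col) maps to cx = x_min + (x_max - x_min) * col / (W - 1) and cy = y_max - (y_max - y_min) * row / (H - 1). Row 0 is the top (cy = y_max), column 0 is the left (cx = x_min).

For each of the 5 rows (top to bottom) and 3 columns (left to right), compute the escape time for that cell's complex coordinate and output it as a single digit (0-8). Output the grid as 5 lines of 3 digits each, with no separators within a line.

Answer: 223
233
334
334
345

Derivation:
(row=0, col=0): c = -1.5400 + 1.2200i → escape time 2
(row=0, col=1): c = -1.1600 + 1.2200i → escape time 2
(row=0, col=2): c = -0.7800 + 1.2200i → escape time 3
(row=1, col=0): c = -1.5400 + 1.0625i → escape time 2
(row=1, col=1): c = -1.1600 + 1.0625i → escape time 3
(row=1, col=2): c = -0.7800 + 1.0625i → escape time 3
(row=2, col=0): c = -1.5400 + 0.9050i → escape time 3
(row=2, col=1): c = -1.1600 + 0.9050i → escape time 3
(row=2, col=2): c = -0.7800 + 0.9050i → escape time 4
(row=3, col=0): c = -1.5400 + 0.7475i → escape time 3
(row=3, col=1): c = -1.1600 + 0.7475i → escape time 3
(row=3, col=2): c = -0.7800 + 0.7475i → escape time 4
(row=4, col=0): c = -1.5400 + 0.5900i → escape time 3
(row=4, col=1): c = -1.1600 + 0.5900i → escape time 4
(row=4, col=2): c = -0.7800 + 0.5900i → escape time 5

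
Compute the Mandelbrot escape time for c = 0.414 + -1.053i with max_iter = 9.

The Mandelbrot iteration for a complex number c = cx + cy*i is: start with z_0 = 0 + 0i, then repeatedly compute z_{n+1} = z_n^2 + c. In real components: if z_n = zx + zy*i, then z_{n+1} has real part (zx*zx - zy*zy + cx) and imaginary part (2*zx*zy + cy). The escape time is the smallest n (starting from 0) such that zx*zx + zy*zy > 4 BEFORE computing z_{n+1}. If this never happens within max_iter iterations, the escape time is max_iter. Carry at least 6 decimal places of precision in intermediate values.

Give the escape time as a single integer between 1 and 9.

z_0 = 0 + 0i, c = 0.4140 + -1.0530i
Iter 1: z = 0.4140 + -1.0530i, |z|^2 = 1.2802
Iter 2: z = -0.5234 + -1.9249i, |z|^2 = 3.9791
Iter 3: z = -3.0172 + 0.9620i, |z|^2 = 10.0291
Escaped at iteration 3

Answer: 3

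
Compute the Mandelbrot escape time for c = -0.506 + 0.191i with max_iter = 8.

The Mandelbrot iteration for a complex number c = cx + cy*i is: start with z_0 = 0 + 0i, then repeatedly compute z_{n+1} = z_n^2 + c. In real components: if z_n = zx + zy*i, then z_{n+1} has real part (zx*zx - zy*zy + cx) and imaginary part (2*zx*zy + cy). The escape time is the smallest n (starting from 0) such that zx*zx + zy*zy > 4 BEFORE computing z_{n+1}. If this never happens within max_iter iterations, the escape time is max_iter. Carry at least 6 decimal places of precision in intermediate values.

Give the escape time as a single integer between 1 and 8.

Answer: 8

Derivation:
z_0 = 0 + 0i, c = -0.5060 + 0.1910i
Iter 1: z = -0.5060 + 0.1910i, |z|^2 = 0.2925
Iter 2: z = -0.2864 + -0.0023i, |z|^2 = 0.0821
Iter 3: z = -0.4240 + 0.1923i, |z|^2 = 0.2167
Iter 4: z = -0.3632 + 0.0279i, |z|^2 = 0.1327
Iter 5: z = -0.3748 + 0.1707i, |z|^2 = 0.1696
Iter 6: z = -0.3946 + 0.0630i, |z|^2 = 0.1597
Iter 7: z = -0.3542 + 0.1413i, |z|^2 = 0.1454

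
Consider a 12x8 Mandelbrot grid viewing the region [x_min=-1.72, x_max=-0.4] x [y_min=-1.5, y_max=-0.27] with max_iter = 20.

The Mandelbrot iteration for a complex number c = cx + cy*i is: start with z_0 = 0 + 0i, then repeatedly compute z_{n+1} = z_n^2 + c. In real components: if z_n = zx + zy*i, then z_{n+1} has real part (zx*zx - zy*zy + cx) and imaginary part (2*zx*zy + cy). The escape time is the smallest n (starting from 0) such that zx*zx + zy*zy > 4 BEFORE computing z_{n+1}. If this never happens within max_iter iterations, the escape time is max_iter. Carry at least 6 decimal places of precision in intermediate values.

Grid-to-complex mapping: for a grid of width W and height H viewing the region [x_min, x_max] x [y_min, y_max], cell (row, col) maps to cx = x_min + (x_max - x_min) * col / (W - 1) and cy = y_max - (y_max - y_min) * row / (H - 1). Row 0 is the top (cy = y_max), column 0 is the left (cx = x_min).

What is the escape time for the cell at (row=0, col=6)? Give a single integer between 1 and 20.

Answer: 20

Derivation:
z_0 = 0 + 0i, c = -1.0000 + -0.2700i
Iter 1: z = -1.0000 + -0.2700i, |z|^2 = 1.0729
Iter 2: z = -0.0729 + 0.2700i, |z|^2 = 0.0782
Iter 3: z = -1.0676 + -0.3094i, |z|^2 = 1.2354
Iter 4: z = 0.0440 + 0.3905i, |z|^2 = 0.1545
Iter 5: z = -1.1506 + -0.2356i, |z|^2 = 1.3794
Iter 6: z = 0.2683 + 0.2722i, |z|^2 = 0.1461
Iter 7: z = -1.0021 + -0.1239i, |z|^2 = 1.0195
Iter 8: z = -0.0112 + -0.0216i, |z|^2 = 0.0006
Iter 9: z = -1.0003 + -0.2695i, |z|^2 = 1.0733
Iter 10: z = -0.0720 + 0.2692i, |z|^2 = 0.0777
Iter 11: z = -1.0673 + -0.3087i, |z|^2 = 1.2344
Iter 12: z = 0.0438 + 0.3890i, |z|^2 = 0.1533
Iter 13: z = -1.1494 + -0.2359i, |z|^2 = 1.3769
Iter 14: z = 0.2655 + 0.2723i, |z|^2 = 0.1447
Iter 15: z = -1.0037 + -0.1254i, |z|^2 = 1.0230
Iter 16: z = -0.0084 + -0.0183i, |z|^2 = 0.0004
Iter 17: z = -1.0003 + -0.2697i, |z|^2 = 1.0733
Iter 18: z = -0.0722 + 0.2695i, |z|^2 = 0.0779
Iter 19: z = -1.0674 + -0.3089i, |z|^2 = 1.2348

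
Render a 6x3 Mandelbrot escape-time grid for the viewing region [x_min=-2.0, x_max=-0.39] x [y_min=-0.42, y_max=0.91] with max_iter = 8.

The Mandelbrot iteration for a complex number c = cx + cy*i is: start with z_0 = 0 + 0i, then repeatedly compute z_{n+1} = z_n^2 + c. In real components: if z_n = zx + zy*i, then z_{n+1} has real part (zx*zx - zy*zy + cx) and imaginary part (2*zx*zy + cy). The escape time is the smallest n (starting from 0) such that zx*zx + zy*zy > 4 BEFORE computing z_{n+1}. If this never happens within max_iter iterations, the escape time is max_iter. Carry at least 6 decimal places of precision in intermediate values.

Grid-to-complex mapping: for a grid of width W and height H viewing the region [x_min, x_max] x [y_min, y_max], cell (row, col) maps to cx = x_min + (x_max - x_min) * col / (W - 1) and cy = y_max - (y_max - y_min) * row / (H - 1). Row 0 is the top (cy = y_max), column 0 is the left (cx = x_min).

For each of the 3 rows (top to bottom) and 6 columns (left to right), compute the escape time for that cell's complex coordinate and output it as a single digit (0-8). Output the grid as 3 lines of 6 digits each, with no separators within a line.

Answer: 123345
147888
135688

Derivation:
(row=0, col=0): c = -2.0000 + 0.9100i → escape time 1
(row=0, col=1): c = -1.6780 + 0.9100i → escape time 2
(row=0, col=2): c = -1.3560 + 0.9100i → escape time 3
(row=0, col=3): c = -1.0340 + 0.9100i → escape time 3
(row=0, col=4): c = -0.7120 + 0.9100i → escape time 4
(row=0, col=5): c = -0.3900 + 0.9100i → escape time 5
(row=1, col=0): c = -2.0000 + 0.2450i → escape time 1
(row=1, col=1): c = -1.6780 + 0.2450i → escape time 4
(row=1, col=2): c = -1.3560 + 0.2450i → escape time 7
(row=1, col=3): c = -1.0340 + 0.2450i → escape time 8
(row=1, col=4): c = -0.7120 + 0.2450i → escape time 8
(row=1, col=5): c = -0.3900 + 0.2450i → escape time 8
(row=2, col=0): c = -2.0000 + -0.4200i → escape time 1
(row=2, col=1): c = -1.6780 + -0.4200i → escape time 3
(row=2, col=2): c = -1.3560 + -0.4200i → escape time 5
(row=2, col=3): c = -1.0340 + -0.4200i → escape time 6
(row=2, col=4): c = -0.7120 + -0.4200i → escape time 8
(row=2, col=5): c = -0.3900 + -0.4200i → escape time 8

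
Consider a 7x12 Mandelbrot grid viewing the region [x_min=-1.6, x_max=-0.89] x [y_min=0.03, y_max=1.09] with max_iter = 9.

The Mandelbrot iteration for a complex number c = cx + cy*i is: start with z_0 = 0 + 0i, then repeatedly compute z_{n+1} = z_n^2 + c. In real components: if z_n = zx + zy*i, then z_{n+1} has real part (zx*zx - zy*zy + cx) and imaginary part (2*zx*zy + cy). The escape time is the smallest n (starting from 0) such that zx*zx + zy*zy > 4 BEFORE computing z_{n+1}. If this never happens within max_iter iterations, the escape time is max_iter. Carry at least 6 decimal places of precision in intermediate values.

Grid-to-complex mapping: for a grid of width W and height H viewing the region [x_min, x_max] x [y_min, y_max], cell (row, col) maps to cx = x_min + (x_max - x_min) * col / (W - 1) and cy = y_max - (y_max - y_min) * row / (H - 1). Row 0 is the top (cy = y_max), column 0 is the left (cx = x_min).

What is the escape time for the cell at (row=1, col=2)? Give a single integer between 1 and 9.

z_0 = 0 + 0i, c = -1.3633 + 0.9936i
Iter 1: z = -1.3633 + 0.9936i, |z|^2 = 2.8460
Iter 2: z = -0.4920 + -1.7157i, |z|^2 = 3.1856
Iter 3: z = -4.0649 + 2.6818i, |z|^2 = 23.7149
Escaped at iteration 3

Answer: 3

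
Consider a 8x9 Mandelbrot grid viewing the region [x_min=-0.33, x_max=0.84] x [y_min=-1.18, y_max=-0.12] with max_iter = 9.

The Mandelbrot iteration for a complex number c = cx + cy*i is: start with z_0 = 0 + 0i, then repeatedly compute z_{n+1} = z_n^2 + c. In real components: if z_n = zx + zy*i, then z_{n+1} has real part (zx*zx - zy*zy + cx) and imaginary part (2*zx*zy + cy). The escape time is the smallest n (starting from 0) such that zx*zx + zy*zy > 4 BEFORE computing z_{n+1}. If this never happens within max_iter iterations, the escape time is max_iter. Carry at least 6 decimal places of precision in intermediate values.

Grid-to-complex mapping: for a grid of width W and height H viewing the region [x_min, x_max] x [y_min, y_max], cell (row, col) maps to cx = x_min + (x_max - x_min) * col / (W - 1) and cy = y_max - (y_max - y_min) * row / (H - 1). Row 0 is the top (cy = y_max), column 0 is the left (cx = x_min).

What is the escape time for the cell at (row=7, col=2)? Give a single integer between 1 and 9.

z_0 = 0 + 0i, c = 0.0043 + -1.0475i
Iter 1: z = 0.0043 + -1.0475i, |z|^2 = 1.0973
Iter 2: z = -1.0930 + -1.0565i, |z|^2 = 2.3107
Iter 3: z = 0.0827 + 1.2619i, |z|^2 = 1.5991
Iter 4: z = -1.5812 + -0.8388i, |z|^2 = 3.2037
Iter 5: z = 1.8008 + 1.6052i, |z|^2 = 5.8193
Escaped at iteration 5

Answer: 5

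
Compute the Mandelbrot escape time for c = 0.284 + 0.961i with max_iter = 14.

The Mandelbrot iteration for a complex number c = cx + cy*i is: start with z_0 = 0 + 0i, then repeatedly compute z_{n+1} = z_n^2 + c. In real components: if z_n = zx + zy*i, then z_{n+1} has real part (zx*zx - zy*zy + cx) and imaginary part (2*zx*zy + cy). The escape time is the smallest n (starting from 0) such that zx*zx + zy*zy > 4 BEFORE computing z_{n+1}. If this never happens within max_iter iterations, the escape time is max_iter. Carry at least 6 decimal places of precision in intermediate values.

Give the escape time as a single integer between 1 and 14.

Answer: 4

Derivation:
z_0 = 0 + 0i, c = 0.2840 + 0.9610i
Iter 1: z = 0.2840 + 0.9610i, |z|^2 = 1.0042
Iter 2: z = -0.5589 + 1.5068i, |z|^2 = 2.5829
Iter 3: z = -1.6743 + -0.7232i, |z|^2 = 3.3262
Iter 4: z = 2.5641 + 3.3828i, |z|^2 = 18.0178
Escaped at iteration 4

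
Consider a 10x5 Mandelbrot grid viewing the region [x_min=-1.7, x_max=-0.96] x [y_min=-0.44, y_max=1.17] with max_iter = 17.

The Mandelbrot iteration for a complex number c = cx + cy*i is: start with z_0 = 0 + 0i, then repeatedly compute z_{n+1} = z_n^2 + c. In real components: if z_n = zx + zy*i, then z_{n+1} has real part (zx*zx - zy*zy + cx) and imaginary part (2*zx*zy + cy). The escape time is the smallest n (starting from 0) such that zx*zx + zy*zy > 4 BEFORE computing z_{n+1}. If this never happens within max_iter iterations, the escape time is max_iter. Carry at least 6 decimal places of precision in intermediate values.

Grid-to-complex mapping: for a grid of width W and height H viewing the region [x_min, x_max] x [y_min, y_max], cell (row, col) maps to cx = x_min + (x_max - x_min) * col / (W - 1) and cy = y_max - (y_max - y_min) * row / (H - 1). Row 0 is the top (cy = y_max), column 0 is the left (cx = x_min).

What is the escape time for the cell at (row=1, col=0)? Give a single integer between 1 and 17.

Answer: 3

Derivation:
z_0 = 0 + 0i, c = -1.7000 + 0.7675i
Iter 1: z = -1.7000 + 0.7675i, |z|^2 = 3.4791
Iter 2: z = 0.6009 + -1.8420i, |z|^2 = 3.7541
Iter 3: z = -4.7318 + -1.4464i, |z|^2 = 24.4822
Escaped at iteration 3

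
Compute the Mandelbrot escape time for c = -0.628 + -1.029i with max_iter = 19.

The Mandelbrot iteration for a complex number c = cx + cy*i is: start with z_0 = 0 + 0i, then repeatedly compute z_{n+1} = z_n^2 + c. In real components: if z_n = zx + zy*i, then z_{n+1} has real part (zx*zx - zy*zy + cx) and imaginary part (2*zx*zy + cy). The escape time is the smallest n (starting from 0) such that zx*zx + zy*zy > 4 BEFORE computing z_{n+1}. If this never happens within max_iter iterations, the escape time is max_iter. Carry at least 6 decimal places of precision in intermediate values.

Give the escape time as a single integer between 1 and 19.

z_0 = 0 + 0i, c = -0.6280 + -1.0290i
Iter 1: z = -0.6280 + -1.0290i, |z|^2 = 1.4532
Iter 2: z = -1.2925 + 0.2634i, |z|^2 = 1.7398
Iter 3: z = 0.9731 + -1.7099i, |z|^2 = 3.8707
Iter 4: z = -2.6050 + -4.3567i, |z|^2 = 25.7670
Escaped at iteration 4

Answer: 4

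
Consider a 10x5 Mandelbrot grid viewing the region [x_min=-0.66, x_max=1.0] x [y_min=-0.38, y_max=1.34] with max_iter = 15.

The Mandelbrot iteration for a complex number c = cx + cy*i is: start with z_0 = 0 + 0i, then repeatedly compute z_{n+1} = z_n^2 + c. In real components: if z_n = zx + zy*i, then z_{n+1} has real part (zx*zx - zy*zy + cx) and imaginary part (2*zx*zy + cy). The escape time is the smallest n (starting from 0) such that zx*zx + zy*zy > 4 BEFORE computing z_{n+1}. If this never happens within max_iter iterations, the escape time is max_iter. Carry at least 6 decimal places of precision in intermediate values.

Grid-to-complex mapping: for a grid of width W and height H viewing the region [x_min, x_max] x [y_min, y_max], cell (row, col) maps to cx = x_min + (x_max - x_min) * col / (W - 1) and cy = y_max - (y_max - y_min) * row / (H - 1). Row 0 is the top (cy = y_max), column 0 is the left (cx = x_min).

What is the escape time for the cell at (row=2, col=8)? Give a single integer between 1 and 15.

Answer: 3

Derivation:
z_0 = 0 + 0i, c = 0.8156 + 0.4800i
Iter 1: z = 0.8156 + 0.4800i, |z|^2 = 0.8955
Iter 2: z = 1.2503 + 1.2629i, |z|^2 = 3.1582
Iter 3: z = 0.7838 + 3.6381i, |z|^2 = 13.8498
Escaped at iteration 3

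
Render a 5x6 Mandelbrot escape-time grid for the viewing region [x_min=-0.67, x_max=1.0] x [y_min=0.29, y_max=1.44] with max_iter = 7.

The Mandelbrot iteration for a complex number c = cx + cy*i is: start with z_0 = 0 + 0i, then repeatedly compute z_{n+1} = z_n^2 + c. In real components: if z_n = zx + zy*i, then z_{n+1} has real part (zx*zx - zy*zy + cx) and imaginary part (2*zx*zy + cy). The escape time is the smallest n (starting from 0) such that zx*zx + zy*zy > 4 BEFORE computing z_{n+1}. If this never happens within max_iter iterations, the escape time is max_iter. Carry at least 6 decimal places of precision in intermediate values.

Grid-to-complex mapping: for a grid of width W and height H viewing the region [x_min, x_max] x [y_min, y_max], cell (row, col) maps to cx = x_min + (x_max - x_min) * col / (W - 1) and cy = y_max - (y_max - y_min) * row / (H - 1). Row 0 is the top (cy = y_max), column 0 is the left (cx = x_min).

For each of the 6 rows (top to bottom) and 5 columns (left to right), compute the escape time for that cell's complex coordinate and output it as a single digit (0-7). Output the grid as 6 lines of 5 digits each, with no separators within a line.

Answer: 22222
33222
46422
47632
77732
77742

Derivation:
(row=0, col=0): c = -0.6700 + 1.4400i → escape time 2
(row=0, col=1): c = -0.2525 + 1.4400i → escape time 2
(row=0, col=2): c = 0.1650 + 1.4400i → escape time 2
(row=0, col=3): c = 0.5825 + 1.4400i → escape time 2
(row=0, col=4): c = 1.0000 + 1.4400i → escape time 2
(row=1, col=0): c = -0.6700 + 1.2100i → escape time 3
(row=1, col=1): c = -0.2525 + 1.2100i → escape time 3
(row=1, col=2): c = 0.1650 + 1.2100i → escape time 2
(row=1, col=3): c = 0.5825 + 1.2100i → escape time 2
(row=1, col=4): c = 1.0000 + 1.2100i → escape time 2
(row=2, col=0): c = -0.6700 + 0.9800i → escape time 4
(row=2, col=1): c = -0.2525 + 0.9800i → escape time 6
(row=2, col=2): c = 0.1650 + 0.9800i → escape time 4
(row=2, col=3): c = 0.5825 + 0.9800i → escape time 2
(row=2, col=4): c = 1.0000 + 0.9800i → escape time 2
(row=3, col=0): c = -0.6700 + 0.7500i → escape time 4
(row=3, col=1): c = -0.2525 + 0.7500i → escape time 7
(row=3, col=2): c = 0.1650 + 0.7500i → escape time 6
(row=3, col=3): c = 0.5825 + 0.7500i → escape time 3
(row=3, col=4): c = 1.0000 + 0.7500i → escape time 2
(row=4, col=0): c = -0.6700 + 0.5200i → escape time 7
(row=4, col=1): c = -0.2525 + 0.5200i → escape time 7
(row=4, col=2): c = 0.1650 + 0.5200i → escape time 7
(row=4, col=3): c = 0.5825 + 0.5200i → escape time 3
(row=4, col=4): c = 1.0000 + 0.5200i → escape time 2
(row=5, col=0): c = -0.6700 + 0.2900i → escape time 7
(row=5, col=1): c = -0.2525 + 0.2900i → escape time 7
(row=5, col=2): c = 0.1650 + 0.2900i → escape time 7
(row=5, col=3): c = 0.5825 + 0.2900i → escape time 4
(row=5, col=4): c = 1.0000 + 0.2900i → escape time 2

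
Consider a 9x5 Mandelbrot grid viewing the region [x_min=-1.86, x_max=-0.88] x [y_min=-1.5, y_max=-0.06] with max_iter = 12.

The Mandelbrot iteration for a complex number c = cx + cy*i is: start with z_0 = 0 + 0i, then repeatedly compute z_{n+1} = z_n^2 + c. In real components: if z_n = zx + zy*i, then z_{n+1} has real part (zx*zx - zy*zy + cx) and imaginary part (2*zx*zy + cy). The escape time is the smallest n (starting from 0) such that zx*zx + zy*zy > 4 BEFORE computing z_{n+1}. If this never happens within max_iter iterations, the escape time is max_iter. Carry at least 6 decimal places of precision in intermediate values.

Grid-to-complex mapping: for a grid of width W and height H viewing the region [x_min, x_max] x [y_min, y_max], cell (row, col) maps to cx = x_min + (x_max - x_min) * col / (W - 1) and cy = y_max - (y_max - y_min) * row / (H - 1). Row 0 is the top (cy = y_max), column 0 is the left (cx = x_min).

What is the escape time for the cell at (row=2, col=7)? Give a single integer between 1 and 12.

z_0 = 0 + 0i, c = -1.0025 + -0.7800i
Iter 1: z = -1.0025 + -0.7800i, |z|^2 = 1.6134
Iter 2: z = -0.6059 + 0.7839i, |z|^2 = 0.9816
Iter 3: z = -1.2499 + -1.7299i, |z|^2 = 4.5549
Escaped at iteration 3

Answer: 3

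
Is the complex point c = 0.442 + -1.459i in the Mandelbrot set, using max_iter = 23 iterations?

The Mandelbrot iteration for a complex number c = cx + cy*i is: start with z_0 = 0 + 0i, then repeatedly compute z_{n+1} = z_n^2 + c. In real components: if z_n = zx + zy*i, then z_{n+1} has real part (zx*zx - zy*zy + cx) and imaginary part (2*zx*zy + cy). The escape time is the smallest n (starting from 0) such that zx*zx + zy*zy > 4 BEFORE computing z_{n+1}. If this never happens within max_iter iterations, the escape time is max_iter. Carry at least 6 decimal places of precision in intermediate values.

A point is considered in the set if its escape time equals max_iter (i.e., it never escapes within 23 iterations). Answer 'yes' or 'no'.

z_0 = 0 + 0i, c = 0.4420 + -1.4590i
Iter 1: z = 0.4420 + -1.4590i, |z|^2 = 2.3240
Iter 2: z = -1.4913 + -2.7488i, |z|^2 = 9.7797
Escaped at iteration 2

Answer: no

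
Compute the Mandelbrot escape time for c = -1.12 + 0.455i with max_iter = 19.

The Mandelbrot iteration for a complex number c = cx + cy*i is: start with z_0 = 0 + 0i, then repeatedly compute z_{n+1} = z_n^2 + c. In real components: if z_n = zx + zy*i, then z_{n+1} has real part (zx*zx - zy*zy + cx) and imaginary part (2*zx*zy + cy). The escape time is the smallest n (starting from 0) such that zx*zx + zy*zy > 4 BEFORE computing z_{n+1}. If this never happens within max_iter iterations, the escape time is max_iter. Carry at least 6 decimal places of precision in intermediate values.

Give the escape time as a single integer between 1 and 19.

z_0 = 0 + 0i, c = -1.1200 + 0.4550i
Iter 1: z = -1.1200 + 0.4550i, |z|^2 = 1.4614
Iter 2: z = -0.0726 + -0.5642i, |z|^2 = 0.3236
Iter 3: z = -1.4330 + 0.5370i, |z|^2 = 2.3419
Iter 4: z = 0.6453 + -1.0839i, |z|^2 = 1.5914
Iter 5: z = -1.8785 + -0.9440i, |z|^2 = 4.4199
Escaped at iteration 5

Answer: 5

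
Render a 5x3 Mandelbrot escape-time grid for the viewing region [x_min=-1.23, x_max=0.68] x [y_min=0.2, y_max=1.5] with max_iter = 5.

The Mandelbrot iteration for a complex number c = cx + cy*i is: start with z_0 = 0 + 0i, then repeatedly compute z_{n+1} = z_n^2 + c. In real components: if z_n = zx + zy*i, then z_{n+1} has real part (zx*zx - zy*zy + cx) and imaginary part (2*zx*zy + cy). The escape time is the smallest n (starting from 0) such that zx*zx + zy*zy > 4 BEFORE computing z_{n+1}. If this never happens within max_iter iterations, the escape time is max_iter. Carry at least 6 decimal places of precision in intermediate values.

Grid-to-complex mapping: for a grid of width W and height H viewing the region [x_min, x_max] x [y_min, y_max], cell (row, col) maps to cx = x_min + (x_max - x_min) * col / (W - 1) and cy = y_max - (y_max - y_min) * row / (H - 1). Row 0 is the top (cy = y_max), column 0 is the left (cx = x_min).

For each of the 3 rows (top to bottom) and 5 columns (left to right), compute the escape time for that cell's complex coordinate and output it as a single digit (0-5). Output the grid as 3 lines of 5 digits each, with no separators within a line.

Answer: 22222
34552
55553

Derivation:
(row=0, col=0): c = -1.2300 + 1.5000i → escape time 2
(row=0, col=1): c = -0.7525 + 1.5000i → escape time 2
(row=0, col=2): c = -0.2750 + 1.5000i → escape time 2
(row=0, col=3): c = 0.2025 + 1.5000i → escape time 2
(row=0, col=4): c = 0.6800 + 1.5000i → escape time 2
(row=1, col=0): c = -1.2300 + 0.8500i → escape time 3
(row=1, col=1): c = -0.7525 + 0.8500i → escape time 4
(row=1, col=2): c = -0.2750 + 0.8500i → escape time 5
(row=1, col=3): c = 0.2025 + 0.8500i → escape time 5
(row=1, col=4): c = 0.6800 + 0.8500i → escape time 2
(row=2, col=0): c = -1.2300 + 0.2000i → escape time 5
(row=2, col=1): c = -0.7525 + 0.2000i → escape time 5
(row=2, col=2): c = -0.2750 + 0.2000i → escape time 5
(row=2, col=3): c = 0.2025 + 0.2000i → escape time 5
(row=2, col=4): c = 0.6800 + 0.2000i → escape time 3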